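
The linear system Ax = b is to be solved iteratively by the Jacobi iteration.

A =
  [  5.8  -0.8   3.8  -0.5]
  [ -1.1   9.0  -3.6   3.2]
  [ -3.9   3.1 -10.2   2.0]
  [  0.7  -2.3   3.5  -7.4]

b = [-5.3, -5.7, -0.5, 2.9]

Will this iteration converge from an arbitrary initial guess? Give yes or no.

yes

A = D + L + U where D = diag(5.8, 9, -10.2, -7.4).
Jacobi: T = -D⁻¹(L+U), T[2,0] = -(-3.9)/(-10.2) = -0.3824; T[2,2] = 0.
  T[0,:] = [+0.0000 +0.1379 -0.6552 +0.0862]
  T[1,:] = [+0.1222 +0.0000 +0.4000 -0.3556]
  T[2,:] = [-0.3824 +0.3039 +0.0000 +0.1961]
  T[3,:] = [+0.0946 -0.3108 +0.4730 +0.0000]
eigenvalue magnitudes: 0.8799, 0.5549, 0.3438, 0.0188.
spectral radius ρ = 0.8799; 0.8799 < 1, so it converges for any x₀.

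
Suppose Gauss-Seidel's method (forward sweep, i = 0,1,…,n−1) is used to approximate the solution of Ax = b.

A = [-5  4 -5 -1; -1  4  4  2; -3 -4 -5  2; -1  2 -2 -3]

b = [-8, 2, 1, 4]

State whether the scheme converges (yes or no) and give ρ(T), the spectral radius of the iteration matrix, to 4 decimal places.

no, ρ = 1.3092

Split A = D + L + U, D = diag(-5, 4, -5, -3).
GS T = -(D+L)⁻¹U: row 0 first, T[0,3] = -(-1)/(-5) = -0.2000; later rows by forward substitution.
  T[0,:] = [+0.0000, +0.8000, -1.0000, -0.2000]
  T[1,:] = [+0.0000, +0.2000, -1.2500, -0.5500]
  T[2,:] = [+0.0000, -0.6400, +1.6000, +0.9600]
  T[3,:] = [+0.0000, +0.2933, -1.5667, -0.9400]
moduli |λ_i(T)| = 1.3092, 0.2854, 0.2854, 0.0000.
ρ(T) = max|λ| = 1.3092; 1.3092 > 1, so it fails to converge.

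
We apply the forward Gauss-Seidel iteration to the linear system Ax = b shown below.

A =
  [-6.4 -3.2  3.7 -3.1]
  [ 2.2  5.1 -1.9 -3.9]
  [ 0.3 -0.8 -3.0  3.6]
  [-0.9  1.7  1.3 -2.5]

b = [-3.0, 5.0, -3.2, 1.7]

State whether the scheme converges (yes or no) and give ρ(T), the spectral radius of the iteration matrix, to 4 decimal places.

Split A = D + L + U, D = diag(-6.4, 5.1, -3, -2.5).
GS T = -(D+L)⁻¹U: row 0 first, T[0,2] = -(3.7)/(-6.4) = +0.5781; later rows by forward substitution.
  T[0,:] = [+0.0000 -0.5000 +0.5781 -0.4844]
  T[1,:] = [+0.0000 +0.2157 +0.1232 +0.9737]
  T[2,:] = [+0.0000 -0.1075 +0.0250 +0.8919]
  T[3,:] = [+0.0000 +0.2708 -0.1114 +1.3003]
|roots of det(T-λI)|: 1.4642, 0.2344, 0.2344, 0.0000.
ρ(T) = max|λ| = 1.4642; 1.4642 > 1 ⇒ diverges.

no, ρ = 1.4642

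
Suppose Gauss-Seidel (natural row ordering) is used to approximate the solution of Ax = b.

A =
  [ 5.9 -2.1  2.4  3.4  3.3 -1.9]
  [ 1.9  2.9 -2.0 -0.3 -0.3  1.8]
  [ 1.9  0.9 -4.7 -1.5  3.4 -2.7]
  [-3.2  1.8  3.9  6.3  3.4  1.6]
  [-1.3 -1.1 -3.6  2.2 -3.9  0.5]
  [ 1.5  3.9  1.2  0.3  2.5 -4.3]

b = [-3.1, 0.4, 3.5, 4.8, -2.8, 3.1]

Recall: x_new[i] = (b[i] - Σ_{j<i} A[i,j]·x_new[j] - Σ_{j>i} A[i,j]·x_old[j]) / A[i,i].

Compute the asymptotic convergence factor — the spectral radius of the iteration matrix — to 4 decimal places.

Let D = diag(5.9, 2.9, -4.7, 6.3, -3.9, -4.3); L, U the strict triangles.
GS T = -(D+L)⁻¹U: row 0 first, T[0,2] = -(2.4)/(5.9) = -0.4068; later rows by forward substitution.
  T[0,:] = [+0.0000  +0.3559  -0.4068  -0.5763  -0.5593  +0.3220]
  T[1,:] = [+0.0000  -0.2332  +0.9562  +0.4810  +0.4699  -0.8317]
  T[2,:] = [+0.0000  +0.0992  +0.0187  -0.4600  +0.5873  -0.6035]
  T[3,:] = [+0.0000  +0.1860  -0.4914  -0.1454  -1.3216  +0.5208]
  T[4,:] = [+0.0000  -0.0396  -0.4285  +0.3990  -1.2337  +1.1064]
  T[5,:] = [+0.0000  -0.0697  +0.4471  +0.3287  -0.4145  -0.1308]
|λ(T)| sorted: 1.1227, 0.9341, 0.9341, 0.0647, 0.0298, 0.0000.
spectral radius ρ = 1.1227; 1.1227 > 1 ⇒ diverges.

1.1227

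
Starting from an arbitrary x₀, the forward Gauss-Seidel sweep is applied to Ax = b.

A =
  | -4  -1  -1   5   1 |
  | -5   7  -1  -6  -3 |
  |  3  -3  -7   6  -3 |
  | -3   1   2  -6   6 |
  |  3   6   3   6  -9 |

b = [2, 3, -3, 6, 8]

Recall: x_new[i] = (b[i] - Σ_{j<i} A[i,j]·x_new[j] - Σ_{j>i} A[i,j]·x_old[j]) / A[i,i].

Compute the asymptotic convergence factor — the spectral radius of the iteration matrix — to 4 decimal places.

A = D + L + U where D = diag(-4, 7, -7, -6, -9).
GS T = -(D+L)⁻¹U: row 0 first, T[0,1] = -(-1)/(-4) = -0.2500; later rows by forward substitution.
  T[0,:] = [+0.0000  -0.2500  -0.2500  +1.2500  +0.2500]
  T[1,:] = [+0.0000  -0.1786  -0.0357  +1.7500  +0.6071]
  T[2,:] = [+0.0000  -0.0306  -0.0918  +0.6429  -0.5816]
  T[3,:] = [+0.0000  +0.0850  +0.0884  -0.1190  +0.7823]
  T[4,:] = [+0.0000  -0.1559  -0.0788  +1.7183  +0.8158]
|λ(T)| sorted: 1.5568, 1.1354, 0.0785, 0.0736, 0.0000.
ρ = 1.5568; 1.5568 > 1 ⇒ diverges.

1.5568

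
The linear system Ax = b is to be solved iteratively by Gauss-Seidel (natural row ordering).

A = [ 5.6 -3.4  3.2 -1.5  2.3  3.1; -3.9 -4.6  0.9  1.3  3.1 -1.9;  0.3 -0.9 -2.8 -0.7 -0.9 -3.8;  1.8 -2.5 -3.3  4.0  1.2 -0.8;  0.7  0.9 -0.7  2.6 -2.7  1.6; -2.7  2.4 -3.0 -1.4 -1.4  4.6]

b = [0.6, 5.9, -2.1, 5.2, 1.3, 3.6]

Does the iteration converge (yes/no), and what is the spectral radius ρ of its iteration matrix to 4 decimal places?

no, ρ = 1.6565

Write A = D+L+U with D = diag(5.6, -4.6, -2.8, 4, -2.7, 4.6).
GS T = -(D+L)⁻¹U: row 0 first, T[0,1] = -(-3.4)/(5.6) = +0.6071; later rows by forward substitution.
  T[0,:] = [+0.0000  +0.6071  -0.5714  +0.2679  -0.4107  -0.5536]
  T[1,:] = [+0.0000  -0.5148  +0.6801  +0.0555  +1.0221  +0.0563]
  T[2,:] = [+0.0000  +0.2305  -0.2798  -0.2391  -0.6940  -1.4345]
  T[3,:] = [+0.0000  -0.4048  +0.4514  -0.2831  -0.0489  -0.6992]
  T[4,:] = [+0.0000  -0.4637  +0.5857  -0.1227  +0.3671  +0.1664]
  T[5,:] = [+0.0000  +0.5109  -0.5571  -0.1512  -1.1301  -1.4520]
|λ(T)| sorted: 1.6565, 0.4742, 0.4742, 0.1905, 0.0437, 0.0000.
spectral radius ρ = 1.6565; 1.6565 > 1, so it fails to converge.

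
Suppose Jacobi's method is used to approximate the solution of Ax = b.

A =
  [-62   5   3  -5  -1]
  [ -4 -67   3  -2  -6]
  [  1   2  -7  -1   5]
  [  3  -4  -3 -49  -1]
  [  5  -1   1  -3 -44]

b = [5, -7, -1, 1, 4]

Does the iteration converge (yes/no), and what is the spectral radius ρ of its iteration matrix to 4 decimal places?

yes, ρ = 0.2597

Split A = D + L + U, D = diag(-62, -67, -7, -49, -44).
Jacobi T = -D⁻¹(L+U): T[2,1] = -(2)/(-7) = +0.2857; T[2,2] = 0.
  T[0,:] = [+0.0000 +0.0806 +0.0484 -0.0806 -0.0161]
  T[1,:] = [-0.0597 +0.0000 +0.0448 -0.0299 -0.0896]
  T[2,:] = [+0.1429 +0.2857 +0.0000 -0.1429 +0.7143]
  T[3,:] = [+0.0612 -0.0816 -0.0612 +0.0000 -0.0204]
  T[4,:] = [+0.1136 -0.0227 +0.0227 -0.0682 +0.0000]
|λ(T)| sorted: 0.2597, 0.1558, 0.0979, 0.0979, 0.0509.
ρ(T) = max|λ| = 0.2597; 0.2597 < 1, so it converges for any x₀.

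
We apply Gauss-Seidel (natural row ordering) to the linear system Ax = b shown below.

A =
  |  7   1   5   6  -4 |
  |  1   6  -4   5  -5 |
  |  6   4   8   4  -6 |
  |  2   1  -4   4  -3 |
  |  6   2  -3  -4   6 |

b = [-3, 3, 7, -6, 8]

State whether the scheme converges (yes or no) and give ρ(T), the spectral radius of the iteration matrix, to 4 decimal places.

Write A = D+L+U with D = diag(7, 6, 8, 4, 6).
GS T = -(D+L)⁻¹U: row 0 first, T[0,2] = -(5)/(7) = -0.7143; later rows by forward substitution.
  T[0,:] = [+0.0000 -0.1429 -0.7143 -0.8571 +0.5714]
  T[1,:] = [+0.0000 +0.0238 +0.7857 -0.6905 +0.7381]
  T[2,:] = [+0.0000 +0.0952 +0.1429 +0.4881 -0.0476]
  T[3,:] = [+0.0000 +0.1607 +0.3036 +1.0893 +0.2321]
  T[4,:] = [+0.0000 +0.2897 +0.7262 +2.0575 -0.6865]
moduli |λ_i(T)| = 1.4897, 0.9723, 0.1852, 0.1332, 0.0000.
ρ(T) = max|λ| = 1.4897; 1.4897 > 1, so it fails to converge.

no, ρ = 1.4897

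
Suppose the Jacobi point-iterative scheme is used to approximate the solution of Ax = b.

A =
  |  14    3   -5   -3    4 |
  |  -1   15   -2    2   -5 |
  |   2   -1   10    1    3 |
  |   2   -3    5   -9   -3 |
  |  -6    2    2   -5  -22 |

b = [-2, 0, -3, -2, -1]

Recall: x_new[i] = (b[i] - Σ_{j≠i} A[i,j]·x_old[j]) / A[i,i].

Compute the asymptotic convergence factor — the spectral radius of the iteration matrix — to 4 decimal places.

0.6191

Diagonal D = diag(14, 15, 10, -9, -22); L, U strict lower/upper.
Jacobi T = -D⁻¹(L+U): T[0,2] = -(-5)/(14) = +0.3571; T[0,0] = 0.
  T[0,:] = [+0.0000 -0.2143 +0.3571 +0.2143 -0.2857]
  T[1,:] = [+0.0667 +0.0000 +0.1333 -0.1333 +0.3333]
  T[2,:] = [-0.2000 +0.1000 +0.0000 -0.1000 -0.3000]
  T[3,:] = [+0.2222 -0.3333 +0.5556 +0.0000 -0.3333]
  T[4,:] = [-0.2727 +0.0909 +0.0909 -0.2273 +0.0000]
|λ(T)| sorted: 0.6191, 0.4380, 0.4380, 0.2371, 0.0466.
spectral radius ρ = 0.6191; 0.6191 < 1: convergent.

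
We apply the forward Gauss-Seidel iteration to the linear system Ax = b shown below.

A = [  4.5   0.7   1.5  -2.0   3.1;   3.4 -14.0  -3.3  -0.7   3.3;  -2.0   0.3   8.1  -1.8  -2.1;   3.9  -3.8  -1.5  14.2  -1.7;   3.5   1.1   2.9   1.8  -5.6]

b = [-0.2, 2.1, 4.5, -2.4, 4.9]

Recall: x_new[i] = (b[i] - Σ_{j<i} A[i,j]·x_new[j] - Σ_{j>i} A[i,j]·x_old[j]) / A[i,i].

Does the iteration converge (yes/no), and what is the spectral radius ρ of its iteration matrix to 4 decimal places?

yes, ρ = 0.6135

Split A = D + L + U, D = diag(4.5, -14, 8.1, 14.2, -5.6).
T_GS = -(D+L)⁻¹U: row 0 first, T[0,2] = -(1.5)/(4.5) = -0.3333; later rows by forward substitution.
  T[0,:] = [+0.0000  -0.1556  -0.3333  +0.4444  -0.6889]
  T[1,:] = [+0.0000  -0.0378  -0.3167  +0.0579  +0.0684]
  T[2,:] = [+0.0000  -0.0370  -0.0706  +0.3298  +0.0866]
  T[3,:] = [+0.0000  +0.0287  -0.0006  -0.0717  +0.3364]
  T[4,:] = [+0.0000  -0.1146  -0.3073  +0.4369  -0.2641]
|eigenvalues of T|: 0.6135, 0.1785, 0.1785, 0.0312, 0.0000.
ρ(T) = max|λ| = 0.6135; 0.6135 < 1, so it converges for any x₀.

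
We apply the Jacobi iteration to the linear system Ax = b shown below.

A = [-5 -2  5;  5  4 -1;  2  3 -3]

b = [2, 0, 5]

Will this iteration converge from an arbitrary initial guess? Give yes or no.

A = D + L + U where D = diag(-5, 4, -3).
Jacobi: T = -D⁻¹(L+U), T[0,1] = -(-2)/(-5) = -0.4000; T[0,0] = 0.
  T[0,:] = [+0.0000, -0.4000, +1.0000]
  T[1,:] = [-1.2500, +0.0000, +0.2500]
  T[2,:] = [+0.6667, +1.0000, +0.0000]
|roots of det(T-λI)|: 1.5124, 0.9331, 0.9331.
ρ(T) = max|λ| = 1.5124; 1.5124 > 1, so it fails to converge.

no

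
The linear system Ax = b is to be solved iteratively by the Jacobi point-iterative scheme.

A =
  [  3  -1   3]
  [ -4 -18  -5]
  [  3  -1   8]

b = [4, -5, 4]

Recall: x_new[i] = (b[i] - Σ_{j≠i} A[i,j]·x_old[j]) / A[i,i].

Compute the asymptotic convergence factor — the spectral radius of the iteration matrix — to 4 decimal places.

Split A = D + L + U, D = diag(3, -18, 8).
T_J = -D⁻¹(L+U): T[1,0] = -(-4)/(-18) = -0.2222; T[1,1] = 0.
  T[0,:] = [+0.0000, +0.3333, -1.0000]
  T[1,:] = [-0.2222, +0.0000, -0.2778]
  T[2,:] = [-0.3750, +0.1250, +0.0000]
|roots of det(T-λI)|: 0.6075, 0.3207, 0.3207.
ρ = 0.6075; 0.6075 < 1 ⇒ converges.

0.6075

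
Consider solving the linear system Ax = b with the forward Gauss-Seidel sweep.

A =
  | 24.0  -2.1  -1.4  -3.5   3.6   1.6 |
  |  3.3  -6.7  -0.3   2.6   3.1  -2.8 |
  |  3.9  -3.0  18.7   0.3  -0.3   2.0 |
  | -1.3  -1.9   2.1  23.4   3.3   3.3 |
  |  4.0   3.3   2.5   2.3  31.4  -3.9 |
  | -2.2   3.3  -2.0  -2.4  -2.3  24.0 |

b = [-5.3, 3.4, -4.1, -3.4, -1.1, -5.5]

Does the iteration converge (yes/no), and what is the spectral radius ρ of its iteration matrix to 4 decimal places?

yes, ρ = 0.1509

Write A = D+L+U with D = diag(24, -6.7, 18.7, 23.4, 31.4, 24).
Gauss-Seidel: T = -(D+L)⁻¹U, row 0 first, T[0,3] = -(-3.5)/(24) = +0.1458; later rows by forward substitution.
  T[0,:] = [+0.0000  +0.0875  +0.0583  +0.1458  -0.1500  -0.0667]
  T[1,:] = [+0.0000  +0.0431  -0.0160  +0.4599  +0.3888  -0.4507]
  T[2,:] = [+0.0000  -0.0113  -0.0147  +0.0273  +0.1097  -0.1654]
  T[3,:] = [+0.0000  +0.0094  +0.0033  +0.0430  -0.1276  -0.1665]
  T[4,:] = [+0.0000  -0.0155  -0.0048  -0.0722  -0.0211  +0.2054]
  T[5,:] = [+0.0000  +0.0006  +0.0062  -0.0502  -0.0729  +0.0451]
eigenvalue magnitudes: 0.1509, 0.1057, 0.1057, 0.0151, 0.0040, 0.0000.
spectral radius ρ = 0.1509; 0.1509 < 1 ⇒ converges.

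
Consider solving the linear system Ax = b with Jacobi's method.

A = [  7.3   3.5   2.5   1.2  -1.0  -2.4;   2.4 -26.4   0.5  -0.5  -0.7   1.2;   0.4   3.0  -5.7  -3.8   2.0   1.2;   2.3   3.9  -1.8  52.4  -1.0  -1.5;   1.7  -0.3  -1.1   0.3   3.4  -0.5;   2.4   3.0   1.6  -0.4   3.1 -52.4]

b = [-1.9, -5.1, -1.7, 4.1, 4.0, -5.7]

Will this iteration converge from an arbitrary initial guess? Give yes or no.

yes

Write A = D+L+U with D = diag(7.3, -26.4, -5.7, 52.4, 3.4, -52.4).
Jacobi T = -D⁻¹(L+U): T[3,1] = -(3.9)/(52.4) = -0.0744; T[3,3] = 0.
  T[0,:] = [+0.0000, -0.4795, -0.3425, -0.1644, +0.1370, +0.3288]
  T[1,:] = [+0.0909, +0.0000, +0.0189, -0.0189, -0.0265, +0.0455]
  T[2,:] = [+0.0702, +0.5263, +0.0000, -0.6667, +0.3509, +0.2105]
  T[3,:] = [-0.0439, -0.0744, +0.0344, +0.0000, +0.0191, +0.0286]
  T[4,:] = [-0.5000, +0.0882, +0.3235, -0.0882, +0.0000, +0.1471]
  T[5,:] = [+0.0458, +0.0573, +0.0305, -0.0076, +0.0592, +0.0000]
|λ(T)| sorted: 0.3137, 0.2606, 0.2606, 0.1561, 0.1561, 0.1344.
ρ(T) = max|λ| = 0.3137; 0.3137 < 1 ⇒ converges.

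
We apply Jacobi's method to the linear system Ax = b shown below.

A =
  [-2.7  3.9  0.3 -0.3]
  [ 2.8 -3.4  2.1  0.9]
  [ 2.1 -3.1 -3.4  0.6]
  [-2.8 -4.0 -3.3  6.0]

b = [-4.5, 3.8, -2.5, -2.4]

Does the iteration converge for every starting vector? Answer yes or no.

no

Let D = diag(-2.7, -3.4, -3.4, 6); L, U the strict triangles.
T_J = -D⁻¹(L+U): T[2,1] = -(-3.1)/(-3.4) = -0.9118; T[2,2] = 0.
  T[0,:] = [+0.0000 +1.4444 +0.1111 -0.1111]
  T[1,:] = [+0.8235 +0.0000 +0.6176 +0.2647]
  T[2,:] = [+0.6176 -0.9118 +0.0000 +0.1765]
  T[3,:] = [+0.4667 +0.6667 +0.5500 +0.0000]
moduli |λ_i(T)| = 1.1763, 0.5291, 0.5291, 0.1897.
ρ = 1.1763; 1.1763 > 1, so it fails to converge.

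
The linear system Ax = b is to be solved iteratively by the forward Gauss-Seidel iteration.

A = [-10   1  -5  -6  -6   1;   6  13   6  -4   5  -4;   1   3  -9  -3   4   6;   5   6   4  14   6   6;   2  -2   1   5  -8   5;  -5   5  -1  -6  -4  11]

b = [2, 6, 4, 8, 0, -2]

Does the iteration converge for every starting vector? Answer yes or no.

no

Split A = D + L + U, D = diag(-10, 13, -9, 14, -8, 11).
Gauss-Seidel: T = -(D+L)⁻¹U, row 0 first, T[0,2] = -(-5)/(-10) = -0.5000; later rows by forward substitution.
  T[0,:] = [+0.0000, +0.1000, -0.5000, -0.6000, -0.6000, +0.1000]
  T[1,:] = [+0.0000, -0.0462, -0.2308, +0.5846, -0.1077, +0.2615]
  T[2,:] = [+0.0000, -0.0043, -0.1325, -0.2051, +0.3419, +0.7650]
  T[3,:] = [+0.0000, -0.0147, +0.3153, +0.0223, -0.2658, -0.7949]
  T[4,:] = [+0.0000, +0.0268, +0.1132, -0.3078, -0.2465, +0.1834]
  T[5,:] = [+0.0000, +0.0678, +0.0787, -0.6569, -0.4273, -0.3708]
eigenvalue magnitudes: 1.1490, 0.4405, 0.4405, 0.1982, 0.0424, 0.0000.
ρ = 1.1490; 1.1490 > 1 ⇒ diverges.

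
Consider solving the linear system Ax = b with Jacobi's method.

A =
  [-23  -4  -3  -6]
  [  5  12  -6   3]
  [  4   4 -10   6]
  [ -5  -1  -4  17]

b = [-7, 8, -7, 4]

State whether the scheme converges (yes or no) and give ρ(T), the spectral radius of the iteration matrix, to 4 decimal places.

Diagonal D = diag(-23, 12, -10, 17); L, U strict lower/upper.
T_J = -D⁻¹(L+U): T[0,3] = -(-6)/(-23) = -0.2609; T[0,0] = 0.
  T[0,:] = [+0.0000, -0.1739, -0.1304, -0.2609]
  T[1,:] = [-0.4167, +0.0000, +0.5000, -0.2500]
  T[2,:] = [+0.4000, +0.4000, +0.0000, +0.6000]
  T[3,:] = [+0.2941, +0.0588, +0.2353, +0.0000]
moduli |λ_i(T)| = 0.6040, 0.4399, 0.1504, 0.1504.
spectral radius ρ = 0.6040; 0.6040 < 1, so it converges for any x₀.

yes, ρ = 0.6040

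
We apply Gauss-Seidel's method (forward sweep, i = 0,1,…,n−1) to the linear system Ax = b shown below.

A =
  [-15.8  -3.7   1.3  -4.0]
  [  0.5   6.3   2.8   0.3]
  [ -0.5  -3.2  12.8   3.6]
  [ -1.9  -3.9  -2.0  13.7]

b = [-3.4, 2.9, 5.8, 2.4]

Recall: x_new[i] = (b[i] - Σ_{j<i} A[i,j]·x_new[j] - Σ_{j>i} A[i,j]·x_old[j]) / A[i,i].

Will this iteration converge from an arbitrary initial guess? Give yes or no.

Split A = D + L + U, D = diag(-15.8, 6.3, 12.8, 13.7).
Gauss-Seidel: T = -(D+L)⁻¹U, row 0 first, T[0,3] = -(-4)/(-15.8) = -0.2532; later rows by forward substitution.
  T[0,:] = [+0.0000 -0.2342 +0.0823 -0.2532]
  T[1,:] = [+0.0000 +0.0186 -0.4510 -0.0275]
  T[2,:] = [+0.0000 -0.0045 -0.1095 -0.2980]
  T[3,:] = [+0.0000 -0.0278 -0.1330 -0.0865]
|roots of det(T-λI)|: 0.3272, 0.1114, 0.1114, 0.0000.
spectral radius ρ = 0.3272; 0.3272 < 1, so it converges for any x₀.

yes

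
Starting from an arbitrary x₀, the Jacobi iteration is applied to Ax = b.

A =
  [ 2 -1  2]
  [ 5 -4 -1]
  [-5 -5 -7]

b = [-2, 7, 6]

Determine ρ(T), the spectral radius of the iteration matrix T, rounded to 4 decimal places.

A = D + L + U where D = diag(2, -4, -7).
Jacobi T = -D⁻¹(L+U): T[0,1] = -(-1)/(2) = +0.5000; T[0,0] = 0.
  T[0,:] = [+0.0000  +0.5000  -1.0000]
  T[1,:] = [+1.2500  +0.0000  -0.2500]
  T[2,:] = [-0.7143  -0.7143  +0.0000]
|roots of det(T-λI)|: 1.4774, 0.8153, 0.8153.
spectral radius ρ = 1.4774; 1.4774 > 1 ⇒ diverges.

1.4774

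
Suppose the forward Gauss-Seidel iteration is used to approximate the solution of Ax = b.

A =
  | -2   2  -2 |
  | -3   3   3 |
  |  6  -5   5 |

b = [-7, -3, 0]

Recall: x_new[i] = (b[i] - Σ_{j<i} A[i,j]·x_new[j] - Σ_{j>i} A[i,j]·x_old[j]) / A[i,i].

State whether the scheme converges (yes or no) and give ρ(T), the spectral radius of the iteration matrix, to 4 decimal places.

no, ρ = 1.2000

Write A = D+L+U with D = diag(-2, 3, 5).
GS T = -(D+L)⁻¹U: row 0 first, T[0,1] = -(2)/(-2) = +1.0000; later rows by forward substitution.
  T[0,:] = [+0.0000, +1.0000, -1.0000]
  T[1,:] = [+0.0000, +1.0000, -2.0000]
  T[2,:] = [+0.0000, -0.2000, -0.8000]
|roots of det(T-λI)|: 1.2000, 1.0000, 0.0000.
ρ = 1.2000; 1.2000 > 1, so it fails to converge.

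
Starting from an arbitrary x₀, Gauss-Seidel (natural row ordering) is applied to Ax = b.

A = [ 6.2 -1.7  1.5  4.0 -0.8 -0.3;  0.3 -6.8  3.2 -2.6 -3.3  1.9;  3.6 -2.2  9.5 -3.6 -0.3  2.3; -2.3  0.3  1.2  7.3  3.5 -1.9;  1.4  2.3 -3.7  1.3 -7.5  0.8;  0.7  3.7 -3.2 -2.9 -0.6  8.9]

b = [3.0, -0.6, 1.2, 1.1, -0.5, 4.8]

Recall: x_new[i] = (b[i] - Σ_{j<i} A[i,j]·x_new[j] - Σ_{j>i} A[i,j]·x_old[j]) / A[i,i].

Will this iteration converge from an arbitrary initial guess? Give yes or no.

yes

Write A = D+L+U with D = diag(6.2, -6.8, 9.5, 7.3, -7.5, 8.9).
Gauss-Seidel: T = -(D+L)⁻¹U, row 0 first, T[0,2] = -(1.5)/(6.2) = -0.2419; later rows by forward substitution.
  T[0,:] = [+0.0000 +0.2742 -0.2419 -0.6452 +0.1290 +0.0484]
  T[1,:] = [+0.0000 +0.0121 +0.4599 -0.4108 -0.4796 +0.2815]
  T[2,:] = [+0.0000 -0.1011 +0.1982 +0.5283 -0.1284 -0.1952]
  T[3,:] = [+0.0000 +0.1025 -0.1277 -0.2732 -0.3980 +0.2960]
  T[4,:] = [+0.0000 +0.1225 -0.0240 -0.5544 -0.1286 +0.3497]
  T[5,:] = [+0.0000 -0.0213 -0.1441 +0.2851 +0.0047 -0.0710]
|λ(T)| sorted: 0.6019, 0.2482, 0.2482, 0.0766, 0.0693, 0.0000.
ρ = 0.6019; 0.6019 < 1 ⇒ converges.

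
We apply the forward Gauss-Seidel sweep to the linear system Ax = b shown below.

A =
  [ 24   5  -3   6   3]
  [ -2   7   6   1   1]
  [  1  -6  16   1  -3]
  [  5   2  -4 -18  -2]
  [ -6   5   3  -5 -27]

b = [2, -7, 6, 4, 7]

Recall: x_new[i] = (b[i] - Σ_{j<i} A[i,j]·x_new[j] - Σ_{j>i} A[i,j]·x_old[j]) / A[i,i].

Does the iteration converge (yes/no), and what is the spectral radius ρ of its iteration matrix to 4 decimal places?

yes, ρ = 0.3976

Write A = D+L+U with D = diag(24, 7, 16, -18, -27).
T_GS = -(D+L)⁻¹U: row 0 first, T[0,2] = -(-3)/(24) = +0.1250; later rows by forward substitution.
  T[0,:] = [+0.0000, -0.2083, +0.1250, -0.2500, -0.1250]
  T[1,:] = [+0.0000, -0.0595, -0.8214, -0.2143, -0.1786]
  T[2,:] = [+0.0000, -0.0093, -0.3158, -0.1272, +0.1283]
  T[3,:] = [+0.0000, -0.0624, +0.0136, -0.0650, -0.1942]
  T[4,:] = [+0.0000, +0.0458, -0.2175, +0.0138, +0.0449]
|roots of det(T-λI)|: 0.3976, 0.2099, 0.2099, 0.0157, 0.0000.
spectral radius ρ = 0.3976; 0.3976 < 1, so it converges for any x₀.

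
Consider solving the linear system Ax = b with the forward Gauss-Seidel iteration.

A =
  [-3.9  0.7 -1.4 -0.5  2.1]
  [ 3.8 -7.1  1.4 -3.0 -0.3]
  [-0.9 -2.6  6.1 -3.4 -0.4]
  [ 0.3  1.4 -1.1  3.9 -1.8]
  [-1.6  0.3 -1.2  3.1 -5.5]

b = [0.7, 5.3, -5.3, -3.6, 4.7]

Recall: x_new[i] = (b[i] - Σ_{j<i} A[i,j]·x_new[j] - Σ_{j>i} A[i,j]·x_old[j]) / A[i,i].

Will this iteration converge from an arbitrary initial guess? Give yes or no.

A = D + L + U where D = diag(-3.9, -7.1, 6.1, 3.9, -5.5).
Gauss-Seidel: T = -(D+L)⁻¹U, row 0 first, T[0,1] = -(0.7)/(-3.9) = +0.1795; later rows by forward substitution.
  T[0,:] = [+0.0000, +0.1795, -0.3590, -0.1282, +0.5385]
  T[1,:] = [+0.0000, +0.0961, +0.0051, -0.4912, +0.2459]
  T[2,:] = [+0.0000, +0.0674, -0.0508, +0.3291, +0.2498]
  T[3,:] = [+0.0000, -0.0293, +0.0115, +0.2790, +0.4023]
  T[4,:] = [+0.0000, -0.0782, +0.1223, +0.0960, +0.0290]
|roots of det(T-λI)|: 0.5173, 0.2379, 0.2379, 0.0904, 0.0000.
ρ = 0.5173; 0.5173 < 1 ⇒ converges.

yes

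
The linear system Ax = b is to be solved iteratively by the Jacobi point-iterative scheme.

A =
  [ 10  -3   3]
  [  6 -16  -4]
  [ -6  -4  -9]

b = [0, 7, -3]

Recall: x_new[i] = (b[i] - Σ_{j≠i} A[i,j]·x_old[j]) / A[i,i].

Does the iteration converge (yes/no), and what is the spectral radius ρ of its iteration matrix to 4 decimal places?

yes, ρ = 0.7467

A = D + L + U where D = diag(10, -16, -9).
T_J = -D⁻¹(L+U): T[1,0] = -(6)/(-16) = +0.3750; T[1,1] = 0.
  T[0,:] = [+0.0000, +0.3000, -0.3000]
  T[1,:] = [+0.3750, +0.0000, -0.2500]
  T[2,:] = [-0.6667, -0.4444, +0.0000]
moduli |λ_i(T)| = 0.7467, 0.4472, 0.2995.
ρ = 0.7467; 0.7467 < 1: convergent.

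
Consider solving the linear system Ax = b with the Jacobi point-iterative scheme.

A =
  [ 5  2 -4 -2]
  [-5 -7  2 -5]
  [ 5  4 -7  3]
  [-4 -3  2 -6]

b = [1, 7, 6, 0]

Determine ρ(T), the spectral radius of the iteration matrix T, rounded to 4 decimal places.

1.3785

Diagonal D = diag(5, -7, -7, -6); L, U strict lower/upper.
Jacobi T = -D⁻¹(L+U): T[0,1] = -(2)/(5) = -0.4000; T[0,0] = 0.
  T[0,:] = [+0.0000  -0.4000  +0.8000  +0.4000]
  T[1,:] = [-0.7143  +0.0000  +0.2857  -0.7143]
  T[2,:] = [+0.7143  +0.5714  +0.0000  +0.4286]
  T[3,:] = [-0.6667  -0.5000  +0.3333  +0.0000]
moduli |λ_i(T)| = 1.3785, 0.5420, 0.4394, 0.4394.
ρ = 1.3785; 1.3785 > 1: divergent.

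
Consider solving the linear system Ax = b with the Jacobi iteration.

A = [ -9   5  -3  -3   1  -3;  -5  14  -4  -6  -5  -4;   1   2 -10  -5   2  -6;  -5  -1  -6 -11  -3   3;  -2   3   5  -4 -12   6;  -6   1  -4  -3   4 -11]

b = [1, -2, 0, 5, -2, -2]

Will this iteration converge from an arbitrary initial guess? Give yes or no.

no

Let D = diag(-9, 14, -10, -11, -12, -11); L, U the strict triangles.
T_J = -D⁻¹(L+U): T[3,2] = -(-6)/(-11) = -0.5455; T[3,3] = 0.
  T[0,:] = [+0.0000, +0.5556, -0.3333, -0.3333, +0.1111, -0.3333]
  T[1,:] = [+0.3571, +0.0000, +0.2857, +0.4286, +0.3571, +0.2857]
  T[2,:] = [+0.1000, +0.2000, +0.0000, -0.5000, +0.2000, -0.6000]
  T[3,:] = [-0.4545, -0.0909, -0.5455, +0.0000, -0.2727, +0.2727]
  T[4,:] = [-0.1667, +0.2500, +0.4167, -0.3333, +0.0000, +0.5000]
  T[5,:] = [-0.5455, +0.0909, -0.3636, -0.2727, +0.3636, +0.0000]
|λ(T)| sorted: 1.1634, 0.8516, 0.6186, 0.6042, 0.6042, 0.0862.
spectral radius ρ = 1.1634; 1.1634 > 1 ⇒ diverges.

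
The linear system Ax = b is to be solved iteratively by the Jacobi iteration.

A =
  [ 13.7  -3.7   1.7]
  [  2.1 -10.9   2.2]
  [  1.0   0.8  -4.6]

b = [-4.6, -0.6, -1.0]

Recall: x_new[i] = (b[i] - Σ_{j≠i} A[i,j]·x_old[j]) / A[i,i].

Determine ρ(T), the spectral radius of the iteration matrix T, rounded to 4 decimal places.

A = D + L + U where D = diag(13.7, -10.9, -4.6).
Jacobi: T = -D⁻¹(L+U), T[2,0] = -(1)/(-4.6) = +0.2174; T[2,2] = 0.
  T[0,:] = [+0.0000 +0.2701 -0.1241]
  T[1,:] = [+0.1927 +0.0000 +0.2018]
  T[2,:] = [+0.2174 +0.1739 +0.0000]
|roots of det(T-λI)|: 0.2938, 0.1618, 0.1618.
ρ(T) = max|λ| = 0.2938; 0.2938 < 1, so it converges for any x₀.

0.2938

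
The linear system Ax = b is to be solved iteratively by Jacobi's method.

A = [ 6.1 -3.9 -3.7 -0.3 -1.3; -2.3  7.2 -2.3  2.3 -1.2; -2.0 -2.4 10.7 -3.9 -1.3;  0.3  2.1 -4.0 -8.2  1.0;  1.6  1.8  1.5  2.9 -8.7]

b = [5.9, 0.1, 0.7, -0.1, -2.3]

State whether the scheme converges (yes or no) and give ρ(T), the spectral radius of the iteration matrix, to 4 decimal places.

yes, ρ = 0.8303

A = D + L + U where D = diag(6.1, 7.2, 10.7, -8.2, -8.7).
Jacobi: T = -D⁻¹(L+U), T[3,4] = -(1)/(-8.2) = +0.1220; T[3,3] = 0.
  T[0,:] = [+0.0000 +0.6393 +0.6066 +0.0492 +0.2131]
  T[1,:] = [+0.3194 +0.0000 +0.3194 -0.3194 +0.1667]
  T[2,:] = [+0.1869 +0.2243 +0.0000 +0.3645 +0.1215]
  T[3,:] = [+0.0366 +0.2561 -0.4878 +0.0000 +0.1220]
  T[4,:] = [+0.1839 +0.2069 +0.1724 +0.3333 +0.0000]
eigenvalue magnitudes: 0.8303, 0.4704, 0.4704, 0.4495, 0.1127.
ρ = 0.8303; 0.8303 < 1: convergent.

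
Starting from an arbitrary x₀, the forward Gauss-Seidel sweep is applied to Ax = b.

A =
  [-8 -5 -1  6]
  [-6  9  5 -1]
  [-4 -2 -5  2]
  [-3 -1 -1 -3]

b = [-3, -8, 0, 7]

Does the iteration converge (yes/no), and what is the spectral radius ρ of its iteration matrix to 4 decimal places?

A = D + L + U where D = diag(-8, 9, -5, -3).
GS T = -(D+L)⁻¹U: row 0 first, T[0,2] = -(-1)/(-8) = -0.1250; later rows by forward substitution.
  T[0,:] = [+0.0000 -0.6250 -0.1250 +0.7500]
  T[1,:] = [+0.0000 -0.4167 -0.6389 +0.6111]
  T[2,:] = [+0.0000 +0.6667 +0.3556 -0.4444]
  T[3,:] = [+0.0000 +0.5417 +0.2194 -0.8056]
moduli |λ_i(T)| = 0.9273, 0.3870, 0.3870, 0.0000.
ρ(T) = max|λ| = 0.9273; 0.9273 < 1 ⇒ converges.

yes, ρ = 0.9273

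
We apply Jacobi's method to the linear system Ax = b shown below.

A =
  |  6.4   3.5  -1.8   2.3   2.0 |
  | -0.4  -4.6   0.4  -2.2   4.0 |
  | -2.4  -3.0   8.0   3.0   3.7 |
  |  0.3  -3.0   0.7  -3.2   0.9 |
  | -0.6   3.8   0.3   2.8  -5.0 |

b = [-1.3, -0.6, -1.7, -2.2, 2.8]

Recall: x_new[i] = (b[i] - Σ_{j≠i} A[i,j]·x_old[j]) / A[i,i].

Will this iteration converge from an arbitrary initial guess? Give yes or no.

no

Diagonal D = diag(6.4, -4.6, 8, -3.2, -5); L, U strict lower/upper.
Jacobi T = -D⁻¹(L+U): T[1,3] = -(-2.2)/(-4.6) = -0.4783; T[1,1] = 0.
  T[0,:] = [+0.0000 -0.5469 +0.2812 -0.3594 -0.3125]
  T[1,:] = [-0.0870 +0.0000 +0.0870 -0.4783 +0.8696]
  T[2,:] = [+0.3000 +0.3750 +0.0000 -0.3750 -0.4625]
  T[3,:] = [+0.0938 -0.9375 +0.2188 +0.0000 +0.2812]
  T[4,:] = [-0.1200 +0.7600 +0.0600 +0.5600 +0.0000]
moduli |λ_i(T)| = 1.3211, 0.8325, 0.5015, 0.5015, 0.3015.
ρ(T) = max|λ| = 1.3211; 1.3211 > 1, so it fails to converge.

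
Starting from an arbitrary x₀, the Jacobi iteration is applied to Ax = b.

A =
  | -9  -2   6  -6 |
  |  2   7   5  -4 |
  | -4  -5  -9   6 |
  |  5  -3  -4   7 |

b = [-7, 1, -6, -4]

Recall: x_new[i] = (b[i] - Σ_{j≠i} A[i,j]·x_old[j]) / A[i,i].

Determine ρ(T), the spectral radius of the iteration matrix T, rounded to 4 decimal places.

Split A = D + L + U, D = diag(-9, 7, -9, 7).
T_J = -D⁻¹(L+U): T[2,1] = -(-5)/(-9) = -0.5556; T[2,2] = 0.
  T[0,:] = [+0.0000  -0.2222  +0.6667  -0.6667]
  T[1,:] = [-0.2857  +0.0000  -0.7143  +0.5714]
  T[2,:] = [-0.4444  -0.5556  +0.0000  +0.6667]
  T[3,:] = [-0.7143  +0.4286  +0.5714  +0.0000]
eigenvalue magnitudes: 1.1707, 0.7800, 0.7800, 0.3346.
spectral radius ρ = 1.1707; 1.1707 > 1: divergent.

1.1707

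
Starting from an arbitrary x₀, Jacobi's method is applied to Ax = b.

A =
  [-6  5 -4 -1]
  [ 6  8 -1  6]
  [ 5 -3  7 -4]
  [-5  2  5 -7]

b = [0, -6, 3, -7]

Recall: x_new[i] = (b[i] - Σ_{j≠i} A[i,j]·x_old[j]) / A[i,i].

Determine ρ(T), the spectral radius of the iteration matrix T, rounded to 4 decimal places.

1.1547

Split A = D + L + U, D = diag(-6, 8, 7, -7).
Jacobi: T = -D⁻¹(L+U), T[0,3] = -(-1)/(-6) = -0.1667; T[0,0] = 0.
  T[0,:] = [+0.0000, +0.8333, -0.6667, -0.1667]
  T[1,:] = [-0.7500, +0.0000, +0.1250, -0.7500]
  T[2,:] = [-0.7143, +0.4286, +0.0000, +0.5714]
  T[3,:] = [-0.7143, +0.2857, +0.7143, +0.0000]
moduli |λ_i(T)| = 1.1547, 0.8880, 0.8880, 0.6570.
spectral radius ρ = 1.1547; 1.1547 > 1 ⇒ diverges.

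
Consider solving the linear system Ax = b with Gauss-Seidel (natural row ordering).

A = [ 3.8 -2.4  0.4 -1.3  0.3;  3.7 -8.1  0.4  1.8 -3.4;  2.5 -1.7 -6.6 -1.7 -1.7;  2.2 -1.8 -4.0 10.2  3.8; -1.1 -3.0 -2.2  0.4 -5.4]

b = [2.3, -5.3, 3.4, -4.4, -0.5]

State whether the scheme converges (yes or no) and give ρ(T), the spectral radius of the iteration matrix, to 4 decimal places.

Let D = diag(3.8, -8.1, -6.6, 10.2, -5.4); L, U the strict triangles.
GS T = -(D+L)⁻¹U: row 0 first, T[0,1] = -(-2.4)/(3.8) = +0.6316; later rows by forward substitution.
  T[0,:] = [+0.0000, +0.6316, -0.1053, +0.3421, -0.0789]
  T[1,:] = [+0.0000, +0.2885, +0.0013, +0.3785, -0.4558]
  T[2,:] = [+0.0000, +0.1649, -0.0402, -0.2255, -0.1701]
  T[3,:] = [+0.0000, -0.0206, +0.0072, -0.0954, -0.5027]
  T[4,:] = [+0.0000, -0.3577, +0.0376, -0.1952, +0.3014]
|λ(T)| sorted: 0.8263, 0.2764, 0.2764, 0.0097, 0.0000.
spectral radius ρ = 0.8263; 0.8263 < 1, so it converges for any x₀.

yes, ρ = 0.8263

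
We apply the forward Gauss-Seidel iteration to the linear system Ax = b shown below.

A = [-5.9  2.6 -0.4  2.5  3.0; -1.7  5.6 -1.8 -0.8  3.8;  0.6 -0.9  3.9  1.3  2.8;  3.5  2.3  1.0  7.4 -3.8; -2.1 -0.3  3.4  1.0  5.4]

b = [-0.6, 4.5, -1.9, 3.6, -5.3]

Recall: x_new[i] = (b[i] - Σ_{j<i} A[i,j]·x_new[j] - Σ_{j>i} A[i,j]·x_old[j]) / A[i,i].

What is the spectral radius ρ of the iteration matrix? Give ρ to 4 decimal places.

0.8291

Split A = D + L + U, D = diag(-5.9, 5.6, 3.9, 7.4, 5.4).
Gauss-Seidel: T = -(D+L)⁻¹U, row 0 first, T[0,1] = -(2.6)/(-5.9) = +0.4407; later rows by forward substitution.
  T[0,:] = [+0.0000  +0.4407  -0.0678  +0.4237  +0.5085]
  T[1,:] = [+0.0000  +0.1338  +0.3008  +0.2715  -0.5242]
  T[2,:] = [+0.0000  -0.0369  +0.0799  -0.3359  -0.9171]
  T[3,:] = [+0.0000  -0.2450  -0.0722  -0.2394  +0.5599]
  T[4,:] = [+0.0000  +0.2474  -0.0466  +0.4357  +0.6424]
eigenvalue magnitudes: 0.8291, 0.2702, 0.2702, 0.1558, 0.0000.
ρ = 0.8291; 0.8291 < 1: convergent.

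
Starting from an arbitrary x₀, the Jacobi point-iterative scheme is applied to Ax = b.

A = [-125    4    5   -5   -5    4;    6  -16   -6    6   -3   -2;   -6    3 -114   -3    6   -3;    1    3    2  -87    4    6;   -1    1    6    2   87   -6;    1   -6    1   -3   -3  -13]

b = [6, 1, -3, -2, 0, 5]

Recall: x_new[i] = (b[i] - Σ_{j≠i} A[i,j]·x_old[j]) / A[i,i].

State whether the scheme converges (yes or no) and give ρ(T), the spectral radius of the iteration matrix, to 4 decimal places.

Diagonal D = diag(-125, -16, -114, -87, 87, -13); L, U strict lower/upper.
Jacobi: T = -D⁻¹(L+U), T[1,0] = -(6)/(-16) = +0.3750; T[1,1] = 0.
  T[0,:] = [+0.0000 +0.0320 +0.0400 -0.0400 -0.0400 +0.0320]
  T[1,:] = [+0.3750 +0.0000 -0.3750 +0.3750 -0.1875 -0.1250]
  T[2,:] = [-0.0526 +0.0263 +0.0000 -0.0263 +0.0526 -0.0263]
  T[3,:] = [+0.0115 +0.0345 +0.0230 +0.0000 +0.0460 +0.0690]
  T[4,:] = [+0.0115 -0.0115 -0.0690 -0.0230 +0.0000 +0.0690]
  T[5,:] = [+0.0769 -0.4615 +0.0769 -0.2308 -0.2308 +0.0000]
|roots of det(T-λI)|: 0.3148, 0.2093, 0.2093, 0.1435, 0.0433, 0.0433.
ρ(T) = max|λ| = 0.3148; 0.3148 < 1, so it converges for any x₀.

yes, ρ = 0.3148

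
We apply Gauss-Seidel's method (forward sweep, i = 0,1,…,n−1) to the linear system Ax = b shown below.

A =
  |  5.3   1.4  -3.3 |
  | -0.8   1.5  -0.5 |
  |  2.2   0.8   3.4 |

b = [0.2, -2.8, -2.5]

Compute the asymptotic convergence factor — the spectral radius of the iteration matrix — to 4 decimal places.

0.7739

Split A = D + L + U, D = diag(5.3, 1.5, 3.4).
Gauss-Seidel: T = -(D+L)⁻¹U, row 0 first, T[0,2] = -(-3.3)/(5.3) = +0.6226; later rows by forward substitution.
  T[0,:] = [+0.0000 -0.2642 +0.6226]
  T[1,:] = [+0.0000 -0.1409 +0.6654]
  T[2,:] = [+0.0000 +0.2041 -0.5595]
|eigenvalues of T|: 0.7739, 0.0736, 0.0000.
ρ = 0.7739; 0.7739 < 1: convergent.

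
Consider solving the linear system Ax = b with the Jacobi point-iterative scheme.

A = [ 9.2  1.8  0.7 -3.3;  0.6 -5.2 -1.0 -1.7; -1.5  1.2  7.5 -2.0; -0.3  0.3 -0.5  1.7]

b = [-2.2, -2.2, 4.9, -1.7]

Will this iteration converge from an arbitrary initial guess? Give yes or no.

yes

Diagonal D = diag(9.2, -5.2, 7.5, 1.7); L, U strict lower/upper.
T_J = -D⁻¹(L+U): T[0,3] = -(-3.3)/(9.2) = +0.3587; T[0,0] = 0.
  T[0,:] = [+0.0000, -0.1957, -0.0761, +0.3587]
  T[1,:] = [+0.1154, +0.0000, -0.1923, -0.3269]
  T[2,:] = [+0.2000, -0.1600, +0.0000, +0.2667]
  T[3,:] = [+0.1765, -0.1765, +0.2941, +0.0000]
eigenvalue magnitudes: 0.5580, 0.2802, 0.2028, 0.2028.
ρ = 0.5580; 0.5580 < 1, so it converges for any x₀.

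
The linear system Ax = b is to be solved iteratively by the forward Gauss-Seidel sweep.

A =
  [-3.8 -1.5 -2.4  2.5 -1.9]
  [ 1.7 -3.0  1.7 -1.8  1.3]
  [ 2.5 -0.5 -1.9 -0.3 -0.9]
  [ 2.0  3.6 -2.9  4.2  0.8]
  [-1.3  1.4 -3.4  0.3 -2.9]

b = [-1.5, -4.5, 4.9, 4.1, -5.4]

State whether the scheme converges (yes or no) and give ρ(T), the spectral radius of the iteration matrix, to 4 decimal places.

Diagonal D = diag(-3.8, -3, -1.9, 4.2, -2.9); L, U strict lower/upper.
Gauss-Seidel: T = -(D+L)⁻¹U, row 0 first, T[0,2] = -(-2.4)/(-3.8) = -0.6316; later rows by forward substitution.
  T[0,:] = [+0.0000 -0.3947 -0.6316 +0.6579 -0.5000]
  T[1,:] = [+0.0000 -0.2237 +0.2088 -0.2272 +0.1500]
  T[2,:] = [+0.0000 -0.4605 -0.8860 +0.7675 -1.1711]
  T[3,:] = [+0.0000 +0.0617 -0.4899 +0.4114 -0.8895]
  T[4,:] = [+0.0000 +0.6153 +1.3719 -1.2619 +1.5775]
eigenvalue magnitudes: 1.3244, 0.3129, 0.3129, 0.0233, 0.0000.
ρ = 1.3244; 1.3244 > 1, so it fails to converge.

no, ρ = 1.3244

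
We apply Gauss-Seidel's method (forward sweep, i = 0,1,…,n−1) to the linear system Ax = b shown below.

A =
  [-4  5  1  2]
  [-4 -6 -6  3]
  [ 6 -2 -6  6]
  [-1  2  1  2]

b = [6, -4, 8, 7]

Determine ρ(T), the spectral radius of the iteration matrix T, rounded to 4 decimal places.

Write A = D+L+U with D = diag(-4, -6, -6, 2).
GS T = -(D+L)⁻¹U: row 0 first, T[0,3] = -(2)/(-4) = +0.5000; later rows by forward substitution.
  T[0,:] = [+0.0000, +1.2500, +0.2500, +0.5000]
  T[1,:] = [+0.0000, -0.8333, -1.1667, +0.1667]
  T[2,:] = [+0.0000, +1.5278, +0.6389, +1.4444]
  T[3,:] = [+0.0000, +0.6944, +0.9722, -0.6389]
eigenvalue magnitudes: 1.3093, 0.6909, 0.6909, 0.0000.
spectral radius ρ = 1.3093; 1.3093 > 1: divergent.

1.3093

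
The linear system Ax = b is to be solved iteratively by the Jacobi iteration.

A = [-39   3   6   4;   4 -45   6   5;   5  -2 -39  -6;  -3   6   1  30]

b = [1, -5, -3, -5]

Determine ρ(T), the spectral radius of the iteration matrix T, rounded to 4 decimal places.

0.1705

Let D = diag(-39, -45, -39, 30); L, U the strict triangles.
T_J = -D⁻¹(L+U): T[3,1] = -(6)/(30) = -0.2000; T[3,3] = 0.
  T[0,:] = [+0.0000  +0.0769  +0.1538  +0.1026]
  T[1,:] = [+0.0889  +0.0000  +0.1333  +0.1111]
  T[2,:] = [+0.1282  -0.0513  +0.0000  -0.1538]
  T[3,:] = [+0.1000  -0.2000  -0.0333  +0.0000]
|roots of det(T-λI)|: 0.1705, 0.1384, 0.1084, 0.1084.
spectral radius ρ = 0.1705; 0.1705 < 1: convergent.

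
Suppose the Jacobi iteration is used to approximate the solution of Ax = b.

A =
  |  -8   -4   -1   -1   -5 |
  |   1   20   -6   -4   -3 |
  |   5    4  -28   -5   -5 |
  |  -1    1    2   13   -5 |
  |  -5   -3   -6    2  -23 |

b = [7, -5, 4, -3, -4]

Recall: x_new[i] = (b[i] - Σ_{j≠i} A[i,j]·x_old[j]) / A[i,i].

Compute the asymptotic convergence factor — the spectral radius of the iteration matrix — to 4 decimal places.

Diagonal D = diag(-8, 20, -28, 13, -23); L, U strict lower/upper.
T_J = -D⁻¹(L+U): T[3,2] = -(2)/(13) = -0.1538; T[3,3] = 0.
  T[0,:] = [+0.0000 -0.5000 -0.1250 -0.1250 -0.6250]
  T[1,:] = [-0.0500 +0.0000 +0.3000 +0.2000 +0.1500]
  T[2,:] = [+0.1786 +0.1429 +0.0000 -0.1786 -0.1786]
  T[3,:] = [+0.0769 -0.0769 -0.1538 +0.0000 +0.3846]
  T[4,:] = [-0.2174 -0.1304 -0.2609 +0.0870 +0.0000]
|λ(T)| sorted: 0.5541, 0.4506, 0.1493, 0.1493, 0.1461.
ρ = 0.5541; 0.5541 < 1 ⇒ converges.

0.5541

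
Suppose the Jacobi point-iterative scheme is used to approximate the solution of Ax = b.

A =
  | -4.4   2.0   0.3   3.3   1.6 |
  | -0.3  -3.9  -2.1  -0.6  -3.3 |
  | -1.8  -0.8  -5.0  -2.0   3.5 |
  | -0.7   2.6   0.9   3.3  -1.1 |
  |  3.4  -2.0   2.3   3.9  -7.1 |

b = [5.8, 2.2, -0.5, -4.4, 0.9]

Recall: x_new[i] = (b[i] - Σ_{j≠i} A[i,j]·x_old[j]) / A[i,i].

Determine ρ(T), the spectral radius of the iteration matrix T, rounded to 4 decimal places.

1.1743

Let D = diag(-4.4, -3.9, -5, 3.3, -7.1); L, U the strict triangles.
Jacobi T = -D⁻¹(L+U): T[1,4] = -(-3.3)/(-3.9) = -0.8462; T[1,1] = 0.
  T[0,:] = [+0.0000, +0.4545, +0.0682, +0.7500, +0.3636]
  T[1,:] = [-0.0769, +0.0000, -0.5385, -0.1538, -0.8462]
  T[2,:] = [-0.3600, -0.1600, +0.0000, -0.4000, +0.7000]
  T[3,:] = [+0.2121, -0.7879, -0.2727, +0.0000, +0.3333]
  T[4,:] = [+0.4789, -0.2817, +0.3239, +0.5493, +0.0000]
eigenvalue magnitudes: 1.1743, 0.6664, 0.6664, 0.3949, 0.2374.
ρ(T) = max|λ| = 1.1743; 1.1743 > 1 ⇒ diverges.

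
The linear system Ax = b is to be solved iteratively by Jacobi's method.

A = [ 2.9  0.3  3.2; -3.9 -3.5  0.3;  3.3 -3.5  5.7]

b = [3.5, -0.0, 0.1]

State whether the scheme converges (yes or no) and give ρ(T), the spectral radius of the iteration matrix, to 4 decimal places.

Split A = D + L + U, D = diag(2.9, -3.5, 5.7).
T_J = -D⁻¹(L+U): T[2,1] = -(-3.5)/(5.7) = +0.6140; T[2,2] = 0.
  T[0,:] = [+0.0000  -0.1034  -1.1034]
  T[1,:] = [-1.1143  +0.0000  +0.0857]
  T[2,:] = [-0.5789  +0.6140  +0.0000]
|roots of det(T-λI)|: 1.2001, 0.7959, 0.7959.
spectral radius ρ = 1.2001; 1.2001 > 1, so it fails to converge.

no, ρ = 1.2001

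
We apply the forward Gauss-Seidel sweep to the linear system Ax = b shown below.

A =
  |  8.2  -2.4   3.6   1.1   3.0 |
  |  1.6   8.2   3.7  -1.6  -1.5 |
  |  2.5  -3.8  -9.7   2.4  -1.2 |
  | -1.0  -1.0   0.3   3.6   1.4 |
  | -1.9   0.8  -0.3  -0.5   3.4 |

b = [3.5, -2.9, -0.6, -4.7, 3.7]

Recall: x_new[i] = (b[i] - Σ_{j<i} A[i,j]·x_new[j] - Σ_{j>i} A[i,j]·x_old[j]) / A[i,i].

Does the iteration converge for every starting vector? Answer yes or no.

Let D = diag(8.2, 8.2, -9.7, 3.6, 3.4); L, U the strict triangles.
T_GS = -(D+L)⁻¹U: row 0 first, T[0,4] = -(3)/(8.2) = -0.3659; later rows by forward substitution.
  T[0,:] = [+0.0000  +0.2927  -0.4390  -0.1341  -0.3659]
  T[1,:] = [+0.0000  -0.0571  -0.3656  +0.2213  +0.2543]
  T[2,:] = [+0.0000  +0.0978  +0.0301  +0.1262  -0.3176]
  T[3,:] = [+0.0000  +0.0573  -0.2260  +0.0137  -0.3934]
  T[4,:] = [+0.0000  +0.1940  -0.1899  -0.1139  -0.3502]
eigenvalue magnitudes: 0.6188, 0.2257, 0.2257, 0.2253, 0.0000.
spectral radius ρ = 0.6188; 0.6188 < 1 ⇒ converges.

yes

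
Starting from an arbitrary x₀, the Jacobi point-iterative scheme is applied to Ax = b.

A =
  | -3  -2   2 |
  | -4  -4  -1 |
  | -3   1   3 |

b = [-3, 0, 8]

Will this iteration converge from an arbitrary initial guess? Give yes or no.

A = D + L + U where D = diag(-3, -4, 3).
Jacobi: T = -D⁻¹(L+U), T[0,2] = -(2)/(-3) = +0.6667; T[0,0] = 0.
  T[0,:] = [+0.0000, -0.6667, +0.6667]
  T[1,:] = [-1.0000, +0.0000, -0.2500]
  T[2,:] = [+1.0000, -0.3333, +0.0000]
|λ(T)| sorted: 1.3091, 1.0170, 0.2921.
spectral radius ρ = 1.3091; 1.3091 > 1: divergent.

no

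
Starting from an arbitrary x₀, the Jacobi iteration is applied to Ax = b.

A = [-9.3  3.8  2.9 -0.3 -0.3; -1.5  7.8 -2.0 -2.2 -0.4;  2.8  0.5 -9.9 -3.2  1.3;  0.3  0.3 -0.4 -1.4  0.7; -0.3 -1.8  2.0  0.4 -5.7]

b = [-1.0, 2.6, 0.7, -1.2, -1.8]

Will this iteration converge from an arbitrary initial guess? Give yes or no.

Split A = D + L + U, D = diag(-9.3, 7.8, -9.9, -1.4, -5.7).
T_J = -D⁻¹(L+U): T[0,4] = -(-0.3)/(-9.3) = -0.0323; T[0,0] = 0.
  T[0,:] = [+0.0000, +0.4086, +0.3118, -0.0323, -0.0323]
  T[1,:] = [+0.1923, +0.0000, +0.2564, +0.2821, +0.0513]
  T[2,:] = [+0.2828, +0.0505, +0.0000, -0.3232, +0.1313]
  T[3,:] = [+0.2143, +0.2143, -0.2857, +0.0000, +0.5000]
  T[4,:] = [-0.0526, -0.3158, +0.3509, +0.0702, +0.0000]
|roots of det(T-λI)|: 0.6643, 0.4607, 0.3767, 0.3767, 0.3421.
spectral radius ρ = 0.6643; 0.6643 < 1: convergent.

yes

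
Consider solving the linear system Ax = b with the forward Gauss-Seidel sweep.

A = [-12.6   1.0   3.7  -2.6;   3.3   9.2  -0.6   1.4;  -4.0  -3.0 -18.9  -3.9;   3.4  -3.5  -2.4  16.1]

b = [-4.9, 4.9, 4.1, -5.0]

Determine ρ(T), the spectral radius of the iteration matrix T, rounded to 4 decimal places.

Split A = D + L + U, D = diag(-12.6, 9.2, -18.9, 16.1).
Gauss-Seidel: T = -(D+L)⁻¹U, row 0 first, T[0,3] = -(-2.6)/(-12.6) = -0.2063; later rows by forward substitution.
  T[0,:] = [+0.0000  +0.0794  +0.2937  -0.2063]
  T[1,:] = [+0.0000  -0.0285  -0.0401  -0.0782]
  T[2,:] = [+0.0000  -0.0123  -0.0558  -0.1503]
  T[3,:] = [+0.0000  -0.0248  -0.0790  +0.0042]
|roots of det(T-λI)|: 0.1550, 0.0909, 0.0160, 0.0000.
ρ = 0.1550; 0.1550 < 1: convergent.

0.1550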